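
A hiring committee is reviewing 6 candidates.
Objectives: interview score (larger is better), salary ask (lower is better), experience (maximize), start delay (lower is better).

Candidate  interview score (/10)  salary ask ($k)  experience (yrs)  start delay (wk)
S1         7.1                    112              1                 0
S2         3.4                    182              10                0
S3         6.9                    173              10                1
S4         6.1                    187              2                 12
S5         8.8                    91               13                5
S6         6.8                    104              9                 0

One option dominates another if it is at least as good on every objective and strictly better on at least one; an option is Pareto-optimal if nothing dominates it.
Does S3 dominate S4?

Yes

S3 vs S4: interview score 6.9≥6.1, salary ask 173≤187, experience 10≥2, start delay 1≤12 — S3 is at least as good on every objective with at least one strict improvement.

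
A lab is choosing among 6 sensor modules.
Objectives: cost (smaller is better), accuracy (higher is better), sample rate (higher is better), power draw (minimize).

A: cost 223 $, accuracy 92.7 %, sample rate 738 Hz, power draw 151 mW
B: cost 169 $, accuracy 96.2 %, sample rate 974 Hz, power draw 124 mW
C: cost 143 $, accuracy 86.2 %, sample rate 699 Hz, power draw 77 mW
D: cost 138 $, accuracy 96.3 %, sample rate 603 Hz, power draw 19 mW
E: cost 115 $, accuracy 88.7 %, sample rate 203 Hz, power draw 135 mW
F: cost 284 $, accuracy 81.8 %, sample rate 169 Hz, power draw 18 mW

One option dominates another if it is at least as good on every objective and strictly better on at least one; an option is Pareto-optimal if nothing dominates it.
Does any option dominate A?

Yes

B vs A: cost 169≤223, accuracy 96.2≥92.7, sample rate 974≥738, power draw 124≤151 — B is at least as good on every objective and strictly better on at least one, so B dominates A.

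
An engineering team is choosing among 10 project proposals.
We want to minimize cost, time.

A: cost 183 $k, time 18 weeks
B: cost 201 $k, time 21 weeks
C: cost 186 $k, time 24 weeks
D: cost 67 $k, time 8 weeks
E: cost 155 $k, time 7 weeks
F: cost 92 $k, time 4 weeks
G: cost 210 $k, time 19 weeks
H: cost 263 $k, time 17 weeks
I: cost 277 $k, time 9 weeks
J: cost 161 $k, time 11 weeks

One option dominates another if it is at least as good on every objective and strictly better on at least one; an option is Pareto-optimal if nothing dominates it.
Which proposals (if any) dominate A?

D: cost 67≤183, time 8≤18 — dominates A.
E: cost 155≤183, time 7≤18 — dominates A.
F: cost 92≤183, time 4≤18 — dominates A.
J: cost 161≤183, time 11≤18 — dominates A.
Others (B, C, G, H, I) are each worse than A on at least one objective.

D, E, F, J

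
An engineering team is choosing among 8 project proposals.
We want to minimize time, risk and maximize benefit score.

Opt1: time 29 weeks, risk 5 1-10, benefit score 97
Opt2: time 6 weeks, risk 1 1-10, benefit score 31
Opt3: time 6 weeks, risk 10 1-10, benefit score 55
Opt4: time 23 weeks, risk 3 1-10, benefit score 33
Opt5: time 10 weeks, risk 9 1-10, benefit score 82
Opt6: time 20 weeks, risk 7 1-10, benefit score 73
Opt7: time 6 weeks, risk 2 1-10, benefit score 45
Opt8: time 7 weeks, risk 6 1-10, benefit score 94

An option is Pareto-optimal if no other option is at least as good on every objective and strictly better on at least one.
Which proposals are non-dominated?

Opt1, Opt2, Opt3, Opt7, Opt8

Opt1: not dominated (best benefit score).
Opt2: not dominated (best risk).
Opt3: not dominated.
Opt4: dominated by Opt7 (time 6≤23, risk 2≤3, benefit score 45≥33).
Opt5: dominated by Opt8 (time 7≤10, risk 6≤9, benefit score 94≥82).
Opt6: dominated by Opt8 (time 7≤20, risk 6≤7, benefit score 94≥73).
Opt7: not dominated.
Opt8: not dominated.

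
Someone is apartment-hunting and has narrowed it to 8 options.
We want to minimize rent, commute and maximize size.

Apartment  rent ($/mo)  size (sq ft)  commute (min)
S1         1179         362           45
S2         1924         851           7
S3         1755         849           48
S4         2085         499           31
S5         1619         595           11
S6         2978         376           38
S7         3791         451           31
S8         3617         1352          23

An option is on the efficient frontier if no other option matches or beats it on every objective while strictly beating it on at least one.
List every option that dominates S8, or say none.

S1: worse on size (362 vs 1352).
S2: worse on size (851 vs 1352).
S3: worse on size (849 vs 1352).
S4: worse on size (499 vs 1352).
S5: worse on size (595 vs 1352).
S6: worse on size (376 vs 1352).
S7: worse on rent (3791 vs 3617).
No option dominates S8.

none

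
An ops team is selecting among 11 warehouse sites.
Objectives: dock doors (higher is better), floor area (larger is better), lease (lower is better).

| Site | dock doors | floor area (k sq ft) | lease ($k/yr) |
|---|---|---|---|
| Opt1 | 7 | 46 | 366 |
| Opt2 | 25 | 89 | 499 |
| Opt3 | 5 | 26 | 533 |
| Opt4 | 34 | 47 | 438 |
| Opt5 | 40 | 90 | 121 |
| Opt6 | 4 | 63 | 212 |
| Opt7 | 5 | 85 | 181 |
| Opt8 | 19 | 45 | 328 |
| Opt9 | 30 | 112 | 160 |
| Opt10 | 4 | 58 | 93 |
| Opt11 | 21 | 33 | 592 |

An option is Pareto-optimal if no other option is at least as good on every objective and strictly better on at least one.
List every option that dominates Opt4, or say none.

Opt5

Opt5: dock doors 40≥34, floor area 90≥47, lease 121≤438 — dominates Opt4.
Others (Opt1, Opt2, Opt3, Opt6, Opt7, Opt8, Opt9, Opt10, Opt11) are each worse than Opt4 on at least one objective.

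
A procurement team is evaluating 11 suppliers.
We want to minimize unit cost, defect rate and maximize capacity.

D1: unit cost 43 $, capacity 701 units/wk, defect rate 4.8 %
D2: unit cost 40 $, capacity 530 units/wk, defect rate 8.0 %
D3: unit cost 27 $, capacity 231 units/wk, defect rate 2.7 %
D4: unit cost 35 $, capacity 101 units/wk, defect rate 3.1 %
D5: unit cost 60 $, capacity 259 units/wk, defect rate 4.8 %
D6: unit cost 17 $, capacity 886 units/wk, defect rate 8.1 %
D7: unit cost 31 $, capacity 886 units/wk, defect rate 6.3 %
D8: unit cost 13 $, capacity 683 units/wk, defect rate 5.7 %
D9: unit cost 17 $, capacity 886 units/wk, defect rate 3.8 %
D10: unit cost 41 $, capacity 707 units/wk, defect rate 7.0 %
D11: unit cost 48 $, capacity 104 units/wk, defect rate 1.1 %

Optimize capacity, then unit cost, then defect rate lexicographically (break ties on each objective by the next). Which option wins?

D9

First maximize capacity: best is 886, kept {D6, D7, D9}.
Then minimize unit cost: best is 17, kept {D6, D9}.
Then minimize defect rate: best is 3.8, kept {D9}.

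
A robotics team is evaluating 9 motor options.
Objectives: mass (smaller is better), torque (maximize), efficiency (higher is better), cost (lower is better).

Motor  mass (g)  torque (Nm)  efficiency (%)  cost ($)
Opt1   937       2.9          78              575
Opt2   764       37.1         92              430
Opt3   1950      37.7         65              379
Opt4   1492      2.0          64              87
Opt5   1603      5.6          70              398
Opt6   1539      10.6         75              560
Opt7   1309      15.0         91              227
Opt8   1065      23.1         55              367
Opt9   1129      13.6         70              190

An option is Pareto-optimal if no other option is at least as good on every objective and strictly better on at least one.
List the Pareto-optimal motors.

Opt1: dominated by Opt2 (mass 764≤937, torque 37.1≥2.9, efficiency 92≥78, cost 430≤575).
Opt2: not dominated (best mass).
Opt3: not dominated (best torque).
Opt4: not dominated (best cost).
Opt5: dominated by Opt7 (mass 1309≤1603, torque 15.0≥5.6, efficiency 91≥70, cost 227≤398).
Opt6: dominated by Opt2 (mass 764≤1539, torque 37.1≥10.6, efficiency 92≥75, cost 430≤560).
Opt7: not dominated.
Opt8: not dominated.
Opt9: not dominated.

Opt2, Opt3, Opt4, Opt7, Opt8, Opt9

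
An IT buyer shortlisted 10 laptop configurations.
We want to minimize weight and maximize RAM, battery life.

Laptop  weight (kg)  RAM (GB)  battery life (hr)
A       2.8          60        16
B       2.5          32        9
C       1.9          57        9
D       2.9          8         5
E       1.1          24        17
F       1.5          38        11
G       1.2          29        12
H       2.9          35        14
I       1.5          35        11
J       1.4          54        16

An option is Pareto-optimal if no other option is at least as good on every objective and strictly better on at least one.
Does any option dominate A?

No

B: worse on RAM (32 vs 60).
C: worse on RAM (57 vs 60).
D: worse on weight (2.9 vs 2.8).
E: worse on RAM (24 vs 60).
F: worse on RAM (38 vs 60).
G: worse on RAM (29 vs 60).
H: worse on weight (2.9 vs 2.8).
I: worse on RAM (35 vs 60).
J: worse on RAM (54 vs 60).
No option is at least as good as A on every objective and strictly better on one.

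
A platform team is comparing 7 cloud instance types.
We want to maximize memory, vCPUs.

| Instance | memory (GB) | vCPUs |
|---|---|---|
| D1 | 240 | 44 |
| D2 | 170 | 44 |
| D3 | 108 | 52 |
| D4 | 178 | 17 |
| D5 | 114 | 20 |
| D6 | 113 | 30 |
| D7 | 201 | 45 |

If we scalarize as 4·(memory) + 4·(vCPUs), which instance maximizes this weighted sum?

D1

D1: 4·240 + 4·44 = 1136
D2: 4·170 + 4·44 = 856
D3: 4·108 + 4·52 = 640
D4: 4·178 + 4·17 = 780
D5: 4·114 + 4·20 = 536
D6: 4·113 + 4·30 = 572
D7: 4·201 + 4·45 = 984
Highest: D1 at 1136.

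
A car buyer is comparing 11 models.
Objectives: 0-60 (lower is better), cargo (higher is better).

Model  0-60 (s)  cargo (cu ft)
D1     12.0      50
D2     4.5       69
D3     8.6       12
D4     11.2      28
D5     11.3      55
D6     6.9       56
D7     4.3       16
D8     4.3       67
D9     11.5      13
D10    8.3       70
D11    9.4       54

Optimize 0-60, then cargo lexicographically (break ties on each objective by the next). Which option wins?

First minimize 0-60: best is 4.3, kept {D7, D8}.
Then maximize cargo: best is 67, kept {D8}.

D8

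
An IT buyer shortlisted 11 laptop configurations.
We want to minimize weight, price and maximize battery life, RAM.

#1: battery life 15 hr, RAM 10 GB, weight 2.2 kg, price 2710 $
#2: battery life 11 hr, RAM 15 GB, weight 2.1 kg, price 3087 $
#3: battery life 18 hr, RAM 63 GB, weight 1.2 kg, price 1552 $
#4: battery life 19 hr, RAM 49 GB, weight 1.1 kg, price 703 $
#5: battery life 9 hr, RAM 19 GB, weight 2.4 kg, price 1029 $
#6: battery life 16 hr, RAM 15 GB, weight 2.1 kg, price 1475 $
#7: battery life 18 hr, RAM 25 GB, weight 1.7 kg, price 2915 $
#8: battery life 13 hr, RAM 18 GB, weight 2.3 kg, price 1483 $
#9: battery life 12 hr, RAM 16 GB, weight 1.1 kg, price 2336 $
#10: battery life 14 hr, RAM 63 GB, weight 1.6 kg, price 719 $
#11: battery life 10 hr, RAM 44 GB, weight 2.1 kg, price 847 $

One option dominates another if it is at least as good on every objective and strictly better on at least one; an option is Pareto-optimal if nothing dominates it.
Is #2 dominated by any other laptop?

#3 vs #2: battery life 18≥11, RAM 63≥15, weight 1.2≤2.1, price 1552≤3087 — #3 is at least as good on every objective and strictly better on at least one, so #3 dominates #2.

Yes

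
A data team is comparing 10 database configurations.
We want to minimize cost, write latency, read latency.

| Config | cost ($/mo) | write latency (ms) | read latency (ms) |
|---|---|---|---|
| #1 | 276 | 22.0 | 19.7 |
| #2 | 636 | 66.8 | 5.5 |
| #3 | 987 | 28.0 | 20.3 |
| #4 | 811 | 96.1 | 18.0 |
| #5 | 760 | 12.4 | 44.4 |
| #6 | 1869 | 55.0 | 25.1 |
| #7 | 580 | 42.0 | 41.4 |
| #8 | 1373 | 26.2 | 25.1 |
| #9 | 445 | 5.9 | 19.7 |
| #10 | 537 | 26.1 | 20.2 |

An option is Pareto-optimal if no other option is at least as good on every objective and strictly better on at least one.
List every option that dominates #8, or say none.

#1: cost 276≤1373, write latency 22.0≤26.2, read latency 19.7≤25.1 — dominates #8.
#9: cost 445≤1373, write latency 5.9≤26.2, read latency 19.7≤25.1 — dominates #8.
#10: cost 537≤1373, write latency 26.1≤26.2, read latency 20.2≤25.1 — dominates #8.
Others (#2, #3, #4, #5, #6, #7) are each worse than #8 on at least one objective.

#1, #9, #10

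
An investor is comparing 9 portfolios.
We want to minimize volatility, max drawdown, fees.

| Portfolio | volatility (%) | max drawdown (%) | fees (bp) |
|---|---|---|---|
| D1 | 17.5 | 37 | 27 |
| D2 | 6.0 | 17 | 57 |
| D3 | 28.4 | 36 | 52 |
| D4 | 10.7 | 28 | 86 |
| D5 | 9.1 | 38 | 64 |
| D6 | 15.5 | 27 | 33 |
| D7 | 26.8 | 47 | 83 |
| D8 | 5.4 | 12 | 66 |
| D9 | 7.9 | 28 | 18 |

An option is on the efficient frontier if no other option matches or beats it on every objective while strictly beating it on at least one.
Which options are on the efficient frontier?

D2, D6, D8, D9

D1: dominated by D9 (volatility 7.9≤17.5, max drawdown 28≤37, fees 18≤27).
D2: not dominated.
D3: dominated by D6 (volatility 15.5≤28.4, max drawdown 27≤36, fees 33≤52).
D4: dominated by D2 (volatility 6.0≤10.7, max drawdown 17≤28, fees 57≤86).
D5: dominated by D2 (volatility 6.0≤9.1, max drawdown 17≤38, fees 57≤64).
D6: not dominated.
D7: dominated by D1 (volatility 17.5≤26.8, max drawdown 37≤47, fees 27≤83).
D8: not dominated (best volatility).
D9: not dominated (best fees).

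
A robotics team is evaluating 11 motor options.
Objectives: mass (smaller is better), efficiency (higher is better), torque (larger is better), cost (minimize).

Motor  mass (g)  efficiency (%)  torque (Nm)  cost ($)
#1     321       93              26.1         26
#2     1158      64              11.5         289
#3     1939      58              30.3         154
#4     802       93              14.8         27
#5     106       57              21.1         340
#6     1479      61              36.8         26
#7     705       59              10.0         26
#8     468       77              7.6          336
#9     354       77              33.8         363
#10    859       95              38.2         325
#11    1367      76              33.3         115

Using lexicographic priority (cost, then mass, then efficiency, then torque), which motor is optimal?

#1

First minimize cost: best is 26, kept {#1, #6, #7}.
Then minimize mass: best is 321, kept {#1}.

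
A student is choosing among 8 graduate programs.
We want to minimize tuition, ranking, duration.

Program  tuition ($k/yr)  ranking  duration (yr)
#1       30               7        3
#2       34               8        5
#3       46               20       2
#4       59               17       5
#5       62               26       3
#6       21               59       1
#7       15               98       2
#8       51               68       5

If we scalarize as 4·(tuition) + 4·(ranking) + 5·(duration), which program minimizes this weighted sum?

#1

#1: 4·30 + 4·7 + 5·3 = 163
#2: 4·34 + 4·8 + 5·5 = 193
#3: 4·46 + 4·20 + 5·2 = 274
#4: 4·59 + 4·17 + 5·5 = 329
#5: 4·62 + 4·26 + 5·3 = 367
#6: 4·21 + 4·59 + 5·1 = 325
#7: 4·15 + 4·98 + 5·2 = 462
#8: 4·51 + 4·68 + 5·5 = 501
Lowest: #1 at 163.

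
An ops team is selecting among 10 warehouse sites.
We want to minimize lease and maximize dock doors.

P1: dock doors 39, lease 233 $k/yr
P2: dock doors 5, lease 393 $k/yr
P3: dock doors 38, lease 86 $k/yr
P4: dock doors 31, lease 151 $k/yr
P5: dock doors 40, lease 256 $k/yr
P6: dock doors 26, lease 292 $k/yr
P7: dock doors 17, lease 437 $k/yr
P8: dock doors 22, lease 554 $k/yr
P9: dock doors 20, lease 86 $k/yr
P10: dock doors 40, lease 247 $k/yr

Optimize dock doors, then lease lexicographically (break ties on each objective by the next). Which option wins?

P10

First maximize dock doors: best is 40, kept {P5, P10}.
Then minimize lease: best is 247, kept {P10}.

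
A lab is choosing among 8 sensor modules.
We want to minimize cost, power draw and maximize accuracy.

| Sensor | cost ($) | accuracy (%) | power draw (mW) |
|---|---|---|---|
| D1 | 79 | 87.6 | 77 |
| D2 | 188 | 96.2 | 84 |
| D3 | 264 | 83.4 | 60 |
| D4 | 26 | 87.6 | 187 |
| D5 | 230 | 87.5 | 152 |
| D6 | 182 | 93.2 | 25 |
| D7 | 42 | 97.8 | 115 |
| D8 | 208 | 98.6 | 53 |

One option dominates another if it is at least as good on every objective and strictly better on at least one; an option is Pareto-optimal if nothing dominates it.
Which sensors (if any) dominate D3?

D6, D8

D6: cost 182≤264, accuracy 93.2≥83.4, power draw 25≤60 — dominates D3.
D8: cost 208≤264, accuracy 98.6≥83.4, power draw 53≤60 — dominates D3.
Others (D1, D2, D4, D5, D7) are each worse than D3 on at least one objective.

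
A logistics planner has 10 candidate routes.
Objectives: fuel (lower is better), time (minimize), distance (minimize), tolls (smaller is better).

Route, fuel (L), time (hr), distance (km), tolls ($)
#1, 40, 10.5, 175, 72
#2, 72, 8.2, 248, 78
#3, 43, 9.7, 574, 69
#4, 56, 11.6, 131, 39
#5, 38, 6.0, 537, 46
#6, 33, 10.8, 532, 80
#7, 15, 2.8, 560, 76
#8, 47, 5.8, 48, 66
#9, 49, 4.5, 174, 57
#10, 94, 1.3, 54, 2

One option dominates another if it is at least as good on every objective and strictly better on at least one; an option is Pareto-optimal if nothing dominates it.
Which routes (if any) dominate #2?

#8, #9

#8: fuel 47≤72, time 5.8≤8.2, distance 48≤248, tolls 66≤78 — dominates #2.
#9: fuel 49≤72, time 4.5≤8.2, distance 174≤248, tolls 57≤78 — dominates #2.
Others (#1, #3, #4, #5, #6, #7, #10) are each worse than #2 on at least one objective.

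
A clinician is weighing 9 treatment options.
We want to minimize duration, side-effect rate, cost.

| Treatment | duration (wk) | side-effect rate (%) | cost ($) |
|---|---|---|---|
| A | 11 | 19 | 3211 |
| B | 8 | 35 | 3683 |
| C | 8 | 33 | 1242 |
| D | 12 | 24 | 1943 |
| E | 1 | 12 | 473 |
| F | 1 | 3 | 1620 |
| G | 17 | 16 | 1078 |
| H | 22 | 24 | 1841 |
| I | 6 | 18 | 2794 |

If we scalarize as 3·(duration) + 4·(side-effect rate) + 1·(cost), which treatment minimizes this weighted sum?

E

A: 3·11 + 4·19 + 1·3211 = 3320
B: 3·8 + 4·35 + 1·3683 = 3847
C: 3·8 + 4·33 + 1·1242 = 1398
D: 3·12 + 4·24 + 1·1943 = 2075
E: 3·1 + 4·12 + 1·473 = 524
F: 3·1 + 4·3 + 1·1620 = 1635
G: 3·17 + 4·16 + 1·1078 = 1193
H: 3·22 + 4·24 + 1·1841 = 2003
I: 3·6 + 4·18 + 1·2794 = 2884
Lowest: E at 524.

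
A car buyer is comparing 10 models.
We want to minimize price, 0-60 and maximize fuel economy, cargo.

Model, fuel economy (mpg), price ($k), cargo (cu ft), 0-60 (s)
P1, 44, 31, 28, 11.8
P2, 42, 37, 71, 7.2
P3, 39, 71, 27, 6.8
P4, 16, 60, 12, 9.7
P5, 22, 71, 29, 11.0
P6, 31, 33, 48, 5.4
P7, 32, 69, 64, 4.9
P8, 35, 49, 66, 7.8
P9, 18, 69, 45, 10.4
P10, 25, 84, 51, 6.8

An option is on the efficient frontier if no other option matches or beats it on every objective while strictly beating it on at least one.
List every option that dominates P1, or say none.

none

P2: worse on fuel economy (42 vs 44).
P3: worse on fuel economy (39 vs 44).
P4: worse on fuel economy (16 vs 44).
P5: worse on fuel economy (22 vs 44).
P6: worse on fuel economy (31 vs 44).
P7: worse on fuel economy (32 vs 44).
P8: worse on fuel economy (35 vs 44).
P9: worse on fuel economy (18 vs 44).
P10: worse on fuel economy (25 vs 44).
No option dominates P1.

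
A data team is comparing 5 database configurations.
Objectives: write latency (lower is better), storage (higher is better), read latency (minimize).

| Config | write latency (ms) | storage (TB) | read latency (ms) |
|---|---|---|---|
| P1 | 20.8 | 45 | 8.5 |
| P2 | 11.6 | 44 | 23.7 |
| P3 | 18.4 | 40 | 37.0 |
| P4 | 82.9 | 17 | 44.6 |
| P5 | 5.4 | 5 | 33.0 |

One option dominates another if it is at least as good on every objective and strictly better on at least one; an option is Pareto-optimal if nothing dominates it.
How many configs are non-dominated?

P1: not dominated (best storage).
P2: not dominated.
P3: dominated by P2 (write latency 11.6≤18.4, storage 44≥40, read latency 23.7≤37.0).
P4: dominated by P1 (write latency 20.8≤82.9, storage 45≥17, read latency 8.5≤44.6).
P5: not dominated (best write latency).
Pareto-optimal: P1, P2, P5 → 3.

3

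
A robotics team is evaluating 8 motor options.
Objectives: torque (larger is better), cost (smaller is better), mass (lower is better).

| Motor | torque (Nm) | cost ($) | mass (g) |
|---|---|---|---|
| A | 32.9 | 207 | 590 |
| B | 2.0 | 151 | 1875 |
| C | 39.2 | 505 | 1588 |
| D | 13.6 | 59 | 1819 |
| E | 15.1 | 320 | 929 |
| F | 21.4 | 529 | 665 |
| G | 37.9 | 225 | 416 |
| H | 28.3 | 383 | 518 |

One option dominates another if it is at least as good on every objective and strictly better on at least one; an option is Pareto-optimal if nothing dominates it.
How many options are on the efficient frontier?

A: not dominated.
B: dominated by D (torque 13.6≥2.0, cost 59≤151, mass 1819≤1875).
C: not dominated (best torque).
D: not dominated (best cost).
E: dominated by A (torque 32.9≥15.1, cost 207≤320, mass 590≤929).
F: dominated by A (torque 32.9≥21.4, cost 207≤529, mass 590≤665).
G: not dominated (best mass).
H: dominated by G (torque 37.9≥28.3, cost 225≤383, mass 416≤518).
Pareto-optimal: A, C, D, G → 4.

4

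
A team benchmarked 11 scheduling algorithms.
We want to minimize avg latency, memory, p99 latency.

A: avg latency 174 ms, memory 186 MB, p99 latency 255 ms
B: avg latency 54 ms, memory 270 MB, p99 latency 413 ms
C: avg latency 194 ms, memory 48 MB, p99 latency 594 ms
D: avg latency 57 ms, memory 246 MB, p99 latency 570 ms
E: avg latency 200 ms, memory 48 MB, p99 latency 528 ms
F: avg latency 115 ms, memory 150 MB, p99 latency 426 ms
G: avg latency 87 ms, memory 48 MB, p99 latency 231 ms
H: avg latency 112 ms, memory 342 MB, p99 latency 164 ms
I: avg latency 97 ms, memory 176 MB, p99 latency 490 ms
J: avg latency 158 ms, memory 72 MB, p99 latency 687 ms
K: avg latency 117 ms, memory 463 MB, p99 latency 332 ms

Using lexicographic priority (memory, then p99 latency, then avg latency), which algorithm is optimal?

G

First minimize memory: best is 48, kept {C, E, G}.
Then minimize p99 latency: best is 231, kept {G}.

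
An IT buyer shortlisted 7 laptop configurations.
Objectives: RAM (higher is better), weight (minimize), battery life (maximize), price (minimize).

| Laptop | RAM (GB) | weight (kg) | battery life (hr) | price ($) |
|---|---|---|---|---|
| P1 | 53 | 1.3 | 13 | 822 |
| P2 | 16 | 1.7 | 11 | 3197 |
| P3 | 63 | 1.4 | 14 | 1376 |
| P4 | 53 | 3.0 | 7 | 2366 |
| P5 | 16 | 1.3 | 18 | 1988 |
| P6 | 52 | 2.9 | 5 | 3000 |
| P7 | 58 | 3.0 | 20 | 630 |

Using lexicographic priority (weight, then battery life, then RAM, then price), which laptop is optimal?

First minimize weight: best is 1.3, kept {P1, P5}.
Then maximize battery life: best is 18, kept {P5}.

P5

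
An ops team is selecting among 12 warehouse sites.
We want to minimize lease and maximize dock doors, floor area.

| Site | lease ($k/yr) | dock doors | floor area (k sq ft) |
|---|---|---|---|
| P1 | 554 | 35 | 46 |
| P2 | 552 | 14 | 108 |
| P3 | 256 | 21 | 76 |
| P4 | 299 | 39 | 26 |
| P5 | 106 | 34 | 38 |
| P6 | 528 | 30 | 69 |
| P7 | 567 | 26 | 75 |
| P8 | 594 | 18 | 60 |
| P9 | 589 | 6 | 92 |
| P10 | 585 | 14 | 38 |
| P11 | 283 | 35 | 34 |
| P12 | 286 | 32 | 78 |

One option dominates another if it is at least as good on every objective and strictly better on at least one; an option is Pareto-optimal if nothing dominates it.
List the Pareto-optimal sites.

P1, P2, P3, P4, P5, P11, P12

P1: not dominated.
P2: not dominated (best floor area).
P3: not dominated.
P4: not dominated (best dock doors).
P5: not dominated (best lease).
P6: dominated by P12 (lease 286≤528, dock doors 32≥30, floor area 78≥69).
P7: dominated by P12 (lease 286≤567, dock doors 32≥26, floor area 78≥75).
P8: dominated by P3 (lease 256≤594, dock doors 21≥18, floor area 76≥60).
P9: dominated by P2 (lease 552≤589, dock doors 14≥6, floor area 108≥92).
P10: dominated by P1 (lease 554≤585, dock doors 35≥14, floor area 46≥38).
P11: not dominated.
P12: not dominated.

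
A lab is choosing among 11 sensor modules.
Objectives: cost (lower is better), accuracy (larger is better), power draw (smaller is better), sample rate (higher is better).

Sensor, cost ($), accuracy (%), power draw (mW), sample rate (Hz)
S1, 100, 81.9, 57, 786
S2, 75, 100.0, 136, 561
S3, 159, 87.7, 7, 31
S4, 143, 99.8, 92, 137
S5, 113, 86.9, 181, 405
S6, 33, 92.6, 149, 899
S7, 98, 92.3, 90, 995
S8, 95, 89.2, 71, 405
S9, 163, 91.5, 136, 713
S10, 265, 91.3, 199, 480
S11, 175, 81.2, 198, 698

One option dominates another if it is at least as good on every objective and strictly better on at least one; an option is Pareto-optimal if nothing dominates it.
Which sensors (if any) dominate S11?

S1: cost 100≤175, accuracy 81.9≥81.2, power draw 57≤198, sample rate 786≥698 — dominates S11.
S6: cost 33≤175, accuracy 92.6≥81.2, power draw 149≤198, sample rate 899≥698 — dominates S11.
S7: cost 98≤175, accuracy 92.3≥81.2, power draw 90≤198, sample rate 995≥698 — dominates S11.
S9: cost 163≤175, accuracy 91.5≥81.2, power draw 136≤198, sample rate 713≥698 — dominates S11.
Others (S2, S3, S4, S5, S8, S10) are each worse than S11 on at least one objective.

S1, S6, S7, S9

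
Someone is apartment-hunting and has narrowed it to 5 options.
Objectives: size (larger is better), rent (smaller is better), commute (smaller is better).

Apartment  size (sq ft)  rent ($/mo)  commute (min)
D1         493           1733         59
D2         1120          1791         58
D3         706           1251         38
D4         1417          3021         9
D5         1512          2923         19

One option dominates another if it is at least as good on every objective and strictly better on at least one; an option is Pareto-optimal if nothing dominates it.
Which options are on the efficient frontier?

D2, D3, D4, D5

D1: dominated by D3 (size 706≥493, rent 1251≤1733, commute 38≤59).
D2: not dominated.
D3: not dominated (best rent).
D4: not dominated (best commute).
D5: not dominated (best size).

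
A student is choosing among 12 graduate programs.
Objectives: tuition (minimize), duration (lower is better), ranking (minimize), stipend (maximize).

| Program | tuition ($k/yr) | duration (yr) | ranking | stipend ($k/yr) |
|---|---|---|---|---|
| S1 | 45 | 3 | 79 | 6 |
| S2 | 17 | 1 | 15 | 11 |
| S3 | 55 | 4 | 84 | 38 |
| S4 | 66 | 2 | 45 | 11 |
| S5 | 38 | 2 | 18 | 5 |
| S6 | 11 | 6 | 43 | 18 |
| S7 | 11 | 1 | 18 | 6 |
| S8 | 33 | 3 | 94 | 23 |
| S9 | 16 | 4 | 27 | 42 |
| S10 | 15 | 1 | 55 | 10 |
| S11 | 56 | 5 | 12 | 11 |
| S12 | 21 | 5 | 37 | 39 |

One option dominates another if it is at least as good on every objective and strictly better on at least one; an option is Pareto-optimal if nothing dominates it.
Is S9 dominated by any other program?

No

S1: worse on tuition (45 vs 16).
S2: worse on tuition (17 vs 16).
S3: worse on tuition (55 vs 16).
S4: worse on tuition (66 vs 16).
S5: worse on tuition (38 vs 16).
S6: worse on duration (6 vs 4).
S7: worse on stipend (6 vs 42).
S8: worse on tuition (33 vs 16).
S10: worse on ranking (55 vs 27).
S11: worse on tuition (56 vs 16).
S12: worse on tuition (21 vs 16).
No option is at least as good as S9 on every objective and strictly better on one.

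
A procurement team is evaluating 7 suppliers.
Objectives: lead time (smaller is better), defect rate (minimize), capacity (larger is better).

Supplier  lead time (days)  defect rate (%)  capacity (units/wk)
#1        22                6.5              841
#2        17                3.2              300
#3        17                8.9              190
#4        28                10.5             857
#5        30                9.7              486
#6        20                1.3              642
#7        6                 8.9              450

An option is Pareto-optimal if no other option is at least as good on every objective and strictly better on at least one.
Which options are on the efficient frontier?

#1, #2, #4, #6, #7

#1: not dominated.
#2: not dominated.
#3: dominated by #2 (lead time 17≤17, defect rate 3.2≤8.9, capacity 300≥190).
#4: not dominated (best capacity).
#5: dominated by #1 (lead time 22≤30, defect rate 6.5≤9.7, capacity 841≥486).
#6: not dominated (best defect rate).
#7: not dominated (best lead time).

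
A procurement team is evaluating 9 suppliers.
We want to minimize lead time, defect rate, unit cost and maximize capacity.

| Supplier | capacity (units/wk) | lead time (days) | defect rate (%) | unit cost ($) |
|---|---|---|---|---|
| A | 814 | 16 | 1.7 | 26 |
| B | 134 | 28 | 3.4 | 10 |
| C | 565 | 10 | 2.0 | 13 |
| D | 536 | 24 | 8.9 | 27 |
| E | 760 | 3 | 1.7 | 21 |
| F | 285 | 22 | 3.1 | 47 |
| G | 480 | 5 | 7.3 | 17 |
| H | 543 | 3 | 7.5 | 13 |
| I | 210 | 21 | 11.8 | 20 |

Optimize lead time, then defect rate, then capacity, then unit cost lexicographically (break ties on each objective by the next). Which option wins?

First minimize lead time: best is 3, kept {E, H}.
Then minimize defect rate: best is 1.7, kept {E}.

E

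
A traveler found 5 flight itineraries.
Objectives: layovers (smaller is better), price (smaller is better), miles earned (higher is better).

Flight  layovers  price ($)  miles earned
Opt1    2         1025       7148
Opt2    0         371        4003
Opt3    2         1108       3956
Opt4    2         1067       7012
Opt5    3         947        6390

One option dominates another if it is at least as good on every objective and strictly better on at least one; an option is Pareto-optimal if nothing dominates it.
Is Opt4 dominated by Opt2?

Opt2 vs Opt4: Opt2 is worse on miles earned (4003 vs 7012), so it does not dominate Opt4.

No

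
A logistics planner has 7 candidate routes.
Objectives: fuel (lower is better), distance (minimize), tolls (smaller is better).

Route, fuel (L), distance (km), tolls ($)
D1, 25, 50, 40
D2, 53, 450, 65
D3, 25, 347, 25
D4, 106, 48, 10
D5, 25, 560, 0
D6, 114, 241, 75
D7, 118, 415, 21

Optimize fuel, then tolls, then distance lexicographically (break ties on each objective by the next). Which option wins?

First minimize fuel: best is 25, kept {D1, D3, D5}.
Then minimize tolls: best is 0, kept {D5}.

D5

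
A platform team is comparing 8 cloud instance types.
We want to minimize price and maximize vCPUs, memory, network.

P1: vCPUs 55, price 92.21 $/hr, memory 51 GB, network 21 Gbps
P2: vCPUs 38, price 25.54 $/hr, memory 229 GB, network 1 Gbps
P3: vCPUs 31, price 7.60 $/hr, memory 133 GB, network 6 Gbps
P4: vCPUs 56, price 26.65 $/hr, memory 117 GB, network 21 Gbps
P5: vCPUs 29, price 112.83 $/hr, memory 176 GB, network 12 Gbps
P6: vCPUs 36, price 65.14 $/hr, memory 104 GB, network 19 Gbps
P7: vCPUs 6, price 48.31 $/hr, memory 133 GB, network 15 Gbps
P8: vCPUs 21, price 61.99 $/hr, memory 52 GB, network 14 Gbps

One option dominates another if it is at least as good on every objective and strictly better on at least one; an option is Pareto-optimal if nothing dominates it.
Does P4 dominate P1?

P4 vs P1: vCPUs 56≥55, price 26.65≤92.21, memory 117≥51, network 21≥21 — P4 is at least as good on every objective with at least one strict improvement.

Yes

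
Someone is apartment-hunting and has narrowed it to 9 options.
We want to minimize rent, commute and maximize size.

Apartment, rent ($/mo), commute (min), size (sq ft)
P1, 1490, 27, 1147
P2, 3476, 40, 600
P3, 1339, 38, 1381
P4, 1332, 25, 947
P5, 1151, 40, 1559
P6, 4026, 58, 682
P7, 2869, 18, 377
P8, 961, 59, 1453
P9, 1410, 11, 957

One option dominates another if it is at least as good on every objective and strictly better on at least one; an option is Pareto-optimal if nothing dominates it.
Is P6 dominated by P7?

No

P7 vs P6: P7 is worse on size (377 vs 682), so it does not dominate P6.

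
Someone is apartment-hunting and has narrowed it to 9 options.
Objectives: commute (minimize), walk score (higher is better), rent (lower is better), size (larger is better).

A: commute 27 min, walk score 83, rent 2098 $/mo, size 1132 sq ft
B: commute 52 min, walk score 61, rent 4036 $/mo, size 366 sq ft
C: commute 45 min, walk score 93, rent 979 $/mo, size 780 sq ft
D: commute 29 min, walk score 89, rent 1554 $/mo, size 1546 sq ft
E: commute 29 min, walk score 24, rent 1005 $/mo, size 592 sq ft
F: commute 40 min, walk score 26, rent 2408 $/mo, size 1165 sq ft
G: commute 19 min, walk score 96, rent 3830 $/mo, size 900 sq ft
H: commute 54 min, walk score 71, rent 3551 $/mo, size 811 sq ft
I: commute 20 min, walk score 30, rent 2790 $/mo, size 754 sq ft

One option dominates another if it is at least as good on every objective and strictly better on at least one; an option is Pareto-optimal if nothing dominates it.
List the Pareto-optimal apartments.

A: not dominated.
B: dominated by A (commute 27≤52, walk score 83≥61, rent 2098≤4036, size 1132≥366).
C: not dominated (best rent).
D: not dominated (best size).
E: not dominated.
F: dominated by D (commute 29≤40, walk score 89≥26, rent 1554≤2408, size 1546≥1165).
G: not dominated (best commute).
H: dominated by A (commute 27≤54, walk score 83≥71, rent 2098≤3551, size 1132≥811).
I: not dominated.

A, C, D, E, G, I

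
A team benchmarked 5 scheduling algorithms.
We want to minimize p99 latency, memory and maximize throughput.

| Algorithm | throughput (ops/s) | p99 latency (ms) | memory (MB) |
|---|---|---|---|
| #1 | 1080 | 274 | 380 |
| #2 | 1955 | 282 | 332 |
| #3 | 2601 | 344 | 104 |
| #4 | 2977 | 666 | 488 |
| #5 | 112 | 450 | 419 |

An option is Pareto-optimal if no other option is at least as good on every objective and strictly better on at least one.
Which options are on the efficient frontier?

#1: not dominated (best p99 latency).
#2: not dominated.
#3: not dominated (best memory).
#4: not dominated (best throughput).
#5: dominated by #1 (throughput 1080≥112, p99 latency 274≤450, memory 380≤419).

#1, #2, #3, #4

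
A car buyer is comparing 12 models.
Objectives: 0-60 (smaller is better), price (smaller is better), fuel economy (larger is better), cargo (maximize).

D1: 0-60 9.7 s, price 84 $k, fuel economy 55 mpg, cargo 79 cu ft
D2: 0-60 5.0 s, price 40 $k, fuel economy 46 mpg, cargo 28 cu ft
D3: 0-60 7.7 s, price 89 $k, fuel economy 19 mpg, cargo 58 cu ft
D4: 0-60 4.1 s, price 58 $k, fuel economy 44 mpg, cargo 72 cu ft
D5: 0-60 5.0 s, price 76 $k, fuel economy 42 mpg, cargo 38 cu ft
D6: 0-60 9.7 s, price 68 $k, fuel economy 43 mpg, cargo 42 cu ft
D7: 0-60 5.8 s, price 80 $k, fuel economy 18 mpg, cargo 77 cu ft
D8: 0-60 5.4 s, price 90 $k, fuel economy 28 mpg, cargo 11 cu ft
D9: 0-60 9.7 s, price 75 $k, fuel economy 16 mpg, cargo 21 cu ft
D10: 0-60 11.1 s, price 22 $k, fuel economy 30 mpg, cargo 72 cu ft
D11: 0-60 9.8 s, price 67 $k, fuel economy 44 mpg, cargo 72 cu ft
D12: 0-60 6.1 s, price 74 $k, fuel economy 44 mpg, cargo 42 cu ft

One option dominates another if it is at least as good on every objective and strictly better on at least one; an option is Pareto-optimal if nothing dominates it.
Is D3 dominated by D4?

D4 vs D3: 0-60 4.1≤7.7, price 58≤89, fuel economy 44≥19, cargo 72≥58 — D4 is at least as good on every objective with at least one strict improvement.

Yes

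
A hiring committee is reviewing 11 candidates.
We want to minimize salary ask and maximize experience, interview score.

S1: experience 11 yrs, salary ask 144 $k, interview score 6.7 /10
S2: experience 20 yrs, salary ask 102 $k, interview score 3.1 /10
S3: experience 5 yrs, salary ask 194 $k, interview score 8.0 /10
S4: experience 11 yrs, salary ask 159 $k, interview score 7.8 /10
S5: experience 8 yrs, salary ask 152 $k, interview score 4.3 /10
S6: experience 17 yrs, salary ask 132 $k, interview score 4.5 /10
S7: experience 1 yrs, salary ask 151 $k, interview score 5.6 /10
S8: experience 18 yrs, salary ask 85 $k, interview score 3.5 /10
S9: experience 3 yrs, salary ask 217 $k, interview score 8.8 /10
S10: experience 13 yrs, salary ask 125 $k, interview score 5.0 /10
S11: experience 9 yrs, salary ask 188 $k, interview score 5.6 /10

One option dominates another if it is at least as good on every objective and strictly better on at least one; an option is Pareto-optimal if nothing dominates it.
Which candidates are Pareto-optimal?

S1, S2, S3, S4, S6, S8, S9, S10

S1: not dominated.
S2: not dominated (best experience).
S3: not dominated.
S4: not dominated.
S5: dominated by S1 (experience 11≥8, salary ask 144≤152, interview score 6.7≥4.3).
S6: not dominated.
S7: dominated by S1 (experience 11≥1, salary ask 144≤151, interview score 6.7≥5.6).
S8: not dominated (best salary ask).
S9: not dominated (best interview score).
S10: not dominated.
S11: dominated by S1 (experience 11≥9, salary ask 144≤188, interview score 6.7≥5.6).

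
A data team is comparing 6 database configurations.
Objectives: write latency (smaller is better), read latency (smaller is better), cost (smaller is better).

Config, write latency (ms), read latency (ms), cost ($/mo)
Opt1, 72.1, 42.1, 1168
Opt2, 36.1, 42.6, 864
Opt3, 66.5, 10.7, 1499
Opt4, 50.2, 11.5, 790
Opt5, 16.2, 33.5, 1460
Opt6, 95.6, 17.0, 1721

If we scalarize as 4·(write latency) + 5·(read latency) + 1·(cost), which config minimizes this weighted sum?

Opt4

Opt1: 4·72.1 + 5·42.1 + 1·1168 = 1666.9
Opt2: 4·36.1 + 5·42.6 + 1·864 = 1221.4
Opt3: 4·66.5 + 5·10.7 + 1·1499 = 1818.5
Opt4: 4·50.2 + 5·11.5 + 1·790 = 1048.3
Opt5: 4·16.2 + 5·33.5 + 1·1460 = 1692.3
Opt6: 4·95.6 + 5·17.0 + 1·1721 = 2188.4
Lowest: Opt4 at 1048.3.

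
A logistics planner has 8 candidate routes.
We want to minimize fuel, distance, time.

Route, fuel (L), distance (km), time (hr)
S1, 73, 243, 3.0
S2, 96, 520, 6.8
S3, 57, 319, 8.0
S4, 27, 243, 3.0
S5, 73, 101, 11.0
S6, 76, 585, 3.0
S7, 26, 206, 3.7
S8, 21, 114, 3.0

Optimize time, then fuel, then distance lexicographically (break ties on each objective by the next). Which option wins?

S8

First minimize time: best is 3.0, kept {S1, S4, S6, S8}.
Then minimize fuel: best is 21, kept {S8}.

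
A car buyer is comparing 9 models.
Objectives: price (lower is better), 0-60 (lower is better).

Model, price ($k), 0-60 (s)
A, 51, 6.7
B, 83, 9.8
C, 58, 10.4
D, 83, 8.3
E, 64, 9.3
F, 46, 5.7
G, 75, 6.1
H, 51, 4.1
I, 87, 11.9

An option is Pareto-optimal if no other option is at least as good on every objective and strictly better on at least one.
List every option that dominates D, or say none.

A: price 51≤83, 0-60 6.7≤8.3 — dominates D.
F: price 46≤83, 0-60 5.7≤8.3 — dominates D.
G: price 75≤83, 0-60 6.1≤8.3 — dominates D.
H: price 51≤83, 0-60 4.1≤8.3 — dominates D.
Others (B, C, E, I) are each worse than D on at least one objective.

A, F, G, H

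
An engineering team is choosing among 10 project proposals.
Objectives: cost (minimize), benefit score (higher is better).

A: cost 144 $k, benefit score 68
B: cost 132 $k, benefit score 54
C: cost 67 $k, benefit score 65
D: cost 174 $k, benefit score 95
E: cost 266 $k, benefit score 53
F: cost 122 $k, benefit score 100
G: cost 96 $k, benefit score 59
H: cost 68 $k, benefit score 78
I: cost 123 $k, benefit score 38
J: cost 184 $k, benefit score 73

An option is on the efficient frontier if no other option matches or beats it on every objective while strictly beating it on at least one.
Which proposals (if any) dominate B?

C, F, G, H

C: cost 67≤132, benefit score 65≥54 — dominates B.
F: cost 122≤132, benefit score 100≥54 — dominates B.
G: cost 96≤132, benefit score 59≥54 — dominates B.
H: cost 68≤132, benefit score 78≥54 — dominates B.
Others (A, D, E, I, J) are each worse than B on at least one objective.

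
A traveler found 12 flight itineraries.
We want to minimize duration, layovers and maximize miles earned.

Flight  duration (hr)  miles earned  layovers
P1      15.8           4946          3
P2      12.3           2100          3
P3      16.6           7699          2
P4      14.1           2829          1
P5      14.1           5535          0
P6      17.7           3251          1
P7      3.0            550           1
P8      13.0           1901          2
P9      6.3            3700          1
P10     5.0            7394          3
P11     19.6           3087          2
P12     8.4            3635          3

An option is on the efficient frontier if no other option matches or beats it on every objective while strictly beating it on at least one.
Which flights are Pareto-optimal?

P1: dominated by P5 (duration 14.1≤15.8, miles earned 5535≥4946, layovers 0≤3).
P2: dominated by P9 (duration 6.3≤12.3, miles earned 3700≥2100, layovers 1≤3).
P3: not dominated (best miles earned).
P4: dominated by P5 (duration 14.1≤14.1, miles earned 5535≥2829, layovers 0≤1).
P5: not dominated (best layovers).
P6: dominated by P5 (duration 14.1≤17.7, miles earned 5535≥3251, layovers 0≤1).
P7: not dominated (best duration).
P8: dominated by P9 (duration 6.3≤13.0, miles earned 3700≥1901, layovers 1≤2).
P9: not dominated.
P10: not dominated.
P11: dominated by P3 (duration 16.6≤19.6, miles earned 7699≥3087, layovers 2≤2).
P12: dominated by P9 (duration 6.3≤8.4, miles earned 3700≥3635, layovers 1≤3).

P3, P5, P7, P9, P10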